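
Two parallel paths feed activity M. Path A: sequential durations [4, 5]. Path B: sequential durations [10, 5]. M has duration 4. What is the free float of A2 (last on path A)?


ES(A2) = sum of predecessors on chain A = 4
EF(A2) = ES + duration = 4 + 5 = 9
Successor of A2 is M. ES(M) = max(sum(A), sum(B)) = max(9, 15) = 15
Free float = ES(successor) - EF(current) = 15 - 9 = 6

6


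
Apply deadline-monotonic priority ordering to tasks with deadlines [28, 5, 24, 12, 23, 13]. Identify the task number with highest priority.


Sort tasks by relative deadline (ascending):
  Task 2: deadline = 5
  Task 4: deadline = 12
  Task 6: deadline = 13
  Task 5: deadline = 23
  Task 3: deadline = 24
  Task 1: deadline = 28
Priority order (highest first): [2, 4, 6, 5, 3, 1]
Highest priority task = 2

2


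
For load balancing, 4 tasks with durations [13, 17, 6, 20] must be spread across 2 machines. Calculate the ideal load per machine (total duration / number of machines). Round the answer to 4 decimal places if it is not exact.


Total processing time = 13 + 17 + 6 + 20 = 56
Number of machines = 2
Ideal balanced load = 56 / 2 = 28.0

28.0


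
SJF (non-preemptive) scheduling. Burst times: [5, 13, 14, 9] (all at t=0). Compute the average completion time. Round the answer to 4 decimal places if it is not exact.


SJF order (ascending): [5, 9, 13, 14]
Completion times:
  Job 1: burst=5, C=5
  Job 2: burst=9, C=14
  Job 3: burst=13, C=27
  Job 4: burst=14, C=41
Average completion = 87/4 = 21.75

21.75


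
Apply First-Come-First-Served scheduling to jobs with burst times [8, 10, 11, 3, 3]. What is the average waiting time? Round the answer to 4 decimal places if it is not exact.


FCFS order (as given): [8, 10, 11, 3, 3]
Waiting times:
  Job 1: wait = 0
  Job 2: wait = 8
  Job 3: wait = 18
  Job 4: wait = 29
  Job 5: wait = 32
Sum of waiting times = 87
Average waiting time = 87/5 = 17.4

17.4


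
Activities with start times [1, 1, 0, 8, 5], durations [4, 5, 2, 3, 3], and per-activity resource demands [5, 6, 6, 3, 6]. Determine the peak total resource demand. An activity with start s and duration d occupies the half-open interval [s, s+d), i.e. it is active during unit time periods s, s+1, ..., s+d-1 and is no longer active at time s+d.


Each activity i is active on [start_i, start_i + duration_i).
Compute total resource usage per time slot:
  t=0: active resources = [6], total = 6
  t=1: active resources = [5, 6, 6], total = 17
  t=2: active resources = [5, 6], total = 11
  t=3: active resources = [5, 6], total = 11
  t=4: active resources = [5, 6], total = 11
  t=5: active resources = [6, 6], total = 12
  t=6: active resources = [6], total = 6
  t=7: active resources = [6], total = 6
  t=8: active resources = [3], total = 3
  t=9: active resources = [3], total = 3
  t=10: active resources = [3], total = 3
Peak resource demand = 17

17


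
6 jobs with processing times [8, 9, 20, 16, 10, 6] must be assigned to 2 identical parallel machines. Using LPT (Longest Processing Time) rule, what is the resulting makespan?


Sort jobs in decreasing order (LPT): [20, 16, 10, 9, 8, 6]
Assign each job to the least loaded machine:
  Machine 1: jobs [20, 9, 6], load = 35
  Machine 2: jobs [16, 10, 8], load = 34
Makespan = max load = 35

35


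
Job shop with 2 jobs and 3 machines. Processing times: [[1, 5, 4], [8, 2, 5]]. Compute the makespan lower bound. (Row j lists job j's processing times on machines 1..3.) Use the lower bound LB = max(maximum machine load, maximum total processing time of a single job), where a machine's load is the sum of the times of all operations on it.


Machine loads:
  Machine 1: 1 + 8 = 9
  Machine 2: 5 + 2 = 7
  Machine 3: 4 + 5 = 9
Max machine load = 9
Job totals:
  Job 1: 10
  Job 2: 15
Max job total = 15
Lower bound = max(9, 15) = 15

15


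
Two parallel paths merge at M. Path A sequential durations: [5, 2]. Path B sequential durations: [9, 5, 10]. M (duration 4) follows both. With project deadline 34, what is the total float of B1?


Forward pass: ES(B1) = sum of predecessors on chain B = 0
EF = ES + duration = 0 + 9 = 9
Backward pass: LF(M) = deadline = 34; LS(M) = 34 - 4 = 30
LF(B1) = LS(M) - sum(successors on chain B) = 30 - 15 = 15
LS = LF - duration = 15 - 9 = 6
Total float = LS - ES = 6 - 0 = 6

6


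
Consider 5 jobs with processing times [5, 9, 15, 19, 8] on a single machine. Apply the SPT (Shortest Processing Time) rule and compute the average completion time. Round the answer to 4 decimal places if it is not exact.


Sort jobs by processing time (SPT order): [5, 8, 9, 15, 19]
Compute completion times sequentially:
  Job 1: processing = 5, completes at 5
  Job 2: processing = 8, completes at 13
  Job 3: processing = 9, completes at 22
  Job 4: processing = 15, completes at 37
  Job 5: processing = 19, completes at 56
Sum of completion times = 133
Average completion time = 133/5 = 26.6

26.6


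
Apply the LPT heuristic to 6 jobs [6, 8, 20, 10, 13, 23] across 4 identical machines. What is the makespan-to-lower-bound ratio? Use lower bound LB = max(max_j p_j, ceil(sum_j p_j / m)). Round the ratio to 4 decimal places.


LPT order: [23, 20, 13, 10, 8, 6]
Machine loads after assignment: [23, 20, 19, 18]
LPT makespan = 23
Lower bound = max(max_job, ceil(total/4)) = max(23, 20) = 23
Ratio = 23 / 23 = 1.0

1.0


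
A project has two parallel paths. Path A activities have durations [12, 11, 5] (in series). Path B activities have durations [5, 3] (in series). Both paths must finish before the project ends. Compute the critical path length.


Path A total = 12 + 11 + 5 = 28
Path B total = 5 + 3 = 8
Critical path = longest path = max(28, 8) = 28

28


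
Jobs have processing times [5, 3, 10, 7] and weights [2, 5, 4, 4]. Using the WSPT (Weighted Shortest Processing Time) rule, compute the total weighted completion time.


Compute p/w ratios and sort ascending (WSPT): [(3, 5), (7, 4), (5, 2), (10, 4)]
Compute weighted completion times:
  Job (p=3,w=5): C=3, w*C=5*3=15
  Job (p=7,w=4): C=10, w*C=4*10=40
  Job (p=5,w=2): C=15, w*C=2*15=30
  Job (p=10,w=4): C=25, w*C=4*25=100
Total weighted completion time = 185

185


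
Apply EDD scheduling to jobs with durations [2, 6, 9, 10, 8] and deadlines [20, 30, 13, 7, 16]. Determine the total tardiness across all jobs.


Sort by due date (EDD order): [(10, 7), (9, 13), (8, 16), (2, 20), (6, 30)]
Compute completion times and tardiness:
  Job 1: p=10, d=7, C=10, tardiness=max(0,10-7)=3
  Job 2: p=9, d=13, C=19, tardiness=max(0,19-13)=6
  Job 3: p=8, d=16, C=27, tardiness=max(0,27-16)=11
  Job 4: p=2, d=20, C=29, tardiness=max(0,29-20)=9
  Job 5: p=6, d=30, C=35, tardiness=max(0,35-30)=5
Total tardiness = 34

34


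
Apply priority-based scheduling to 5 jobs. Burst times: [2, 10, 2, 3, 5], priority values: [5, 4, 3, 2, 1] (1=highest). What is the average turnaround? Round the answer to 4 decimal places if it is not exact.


Sort by priority (ascending = highest first):
Order: [(1, 5), (2, 3), (3, 2), (4, 10), (5, 2)]
Completion times:
  Priority 1, burst=5, C=5
  Priority 2, burst=3, C=8
  Priority 3, burst=2, C=10
  Priority 4, burst=10, C=20
  Priority 5, burst=2, C=22
Average turnaround = 65/5 = 13.0

13.0


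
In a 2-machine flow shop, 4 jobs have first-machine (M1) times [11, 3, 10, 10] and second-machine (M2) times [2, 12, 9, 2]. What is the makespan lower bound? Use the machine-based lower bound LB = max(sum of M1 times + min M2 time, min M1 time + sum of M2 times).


LB1 = sum(M1 times) + min(M2 times) = 34 + 2 = 36
LB2 = min(M1 times) + sum(M2 times) = 3 + 25 = 28
Lower bound = max(LB1, LB2) = max(36, 28) = 36

36


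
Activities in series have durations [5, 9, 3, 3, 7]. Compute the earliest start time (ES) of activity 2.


Activity 2 starts after activities 1 through 1 complete.
Predecessor durations: [5]
ES = 5 = 5

5


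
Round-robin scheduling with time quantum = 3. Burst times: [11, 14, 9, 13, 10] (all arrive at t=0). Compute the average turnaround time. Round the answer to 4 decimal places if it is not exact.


Time quantum = 3
Execution trace:
  J1 runs 3 units, time = 3
  J2 runs 3 units, time = 6
  J3 runs 3 units, time = 9
  J4 runs 3 units, time = 12
  J5 runs 3 units, time = 15
  J1 runs 3 units, time = 18
  J2 runs 3 units, time = 21
  J3 runs 3 units, time = 24
  J4 runs 3 units, time = 27
  J5 runs 3 units, time = 30
  J1 runs 3 units, time = 33
  J2 runs 3 units, time = 36
  J3 runs 3 units, time = 39
  J4 runs 3 units, time = 42
  J5 runs 3 units, time = 45
  J1 runs 2 units, time = 47
  J2 runs 3 units, time = 50
  J4 runs 3 units, time = 53
  J5 runs 1 units, time = 54
  J2 runs 2 units, time = 56
  J4 runs 1 units, time = 57
Finish times: [47, 56, 39, 57, 54]
Average turnaround = 253/5 = 50.6

50.6


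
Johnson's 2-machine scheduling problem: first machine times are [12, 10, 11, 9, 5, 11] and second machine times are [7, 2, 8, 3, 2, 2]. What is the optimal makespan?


Apply Johnson's rule:
  Group 1 (a <= b): []
  Group 2 (a > b): [(3, 11, 8), (1, 12, 7), (4, 9, 3), (2, 10, 2), (5, 5, 2), (6, 11, 2)]
Optimal job order: [3, 1, 4, 2, 5, 6]
Schedule:
  Job 3: M1 done at 11, M2 done at 19
  Job 1: M1 done at 23, M2 done at 30
  Job 4: M1 done at 32, M2 done at 35
  Job 2: M1 done at 42, M2 done at 44
  Job 5: M1 done at 47, M2 done at 49
  Job 6: M1 done at 58, M2 done at 60
Makespan = 60

60


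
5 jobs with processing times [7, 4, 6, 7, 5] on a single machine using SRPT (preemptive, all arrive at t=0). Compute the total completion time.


Since all jobs arrive at t=0, SRPT equals SPT ordering.
SPT order: [4, 5, 6, 7, 7]
Completion times:
  Job 1: p=4, C=4
  Job 2: p=5, C=9
  Job 3: p=6, C=15
  Job 4: p=7, C=22
  Job 5: p=7, C=29
Total completion time = 4 + 9 + 15 + 22 + 29 = 79

79


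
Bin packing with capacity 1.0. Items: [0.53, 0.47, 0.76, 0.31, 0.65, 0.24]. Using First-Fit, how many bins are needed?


Place items sequentially using First-Fit:
  Item 0.53 -> new Bin 1
  Item 0.47 -> Bin 1 (now 1.0)
  Item 0.76 -> new Bin 2
  Item 0.31 -> new Bin 3
  Item 0.65 -> Bin 3 (now 0.96)
  Item 0.24 -> Bin 2 (now 1.0)
Total bins used = 3

3


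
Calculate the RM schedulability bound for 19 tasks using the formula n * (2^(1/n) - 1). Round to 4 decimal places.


Compute 2^(1/19) = 1.0371550444
Subtract 1: 1.0371550444 - 1 = 0.0371550444
Multiply by n: 19 * 0.0371550444 = 0.7059458436
Round to 4 dp: 0.7059

0.7059


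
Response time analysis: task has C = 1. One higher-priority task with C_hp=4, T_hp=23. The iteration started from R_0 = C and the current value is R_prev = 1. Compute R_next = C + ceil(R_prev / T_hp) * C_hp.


R_next = C + ceil(R_prev / T_hp) * C_hp
ceil(1 / 23) = ceil(0.0435) = 1
Interference = 1 * 4 = 4
R_next = 1 + 4 = 5

5


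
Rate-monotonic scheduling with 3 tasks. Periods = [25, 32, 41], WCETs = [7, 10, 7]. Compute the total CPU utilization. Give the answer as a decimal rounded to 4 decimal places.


Compute individual utilizations (exact fractions):
  Task 1: C/T = 7/25 (approx. 0.28)
  Task 2: C/T = 10/32 = 5/16 (approx. 0.3125)
  Task 3: C/T = 7/41 (approx. 0.1707)
Total utilization U = 7/25 + 5/16 + 7/41 = 12517/16400
Rounded to 4 decimal places: U = 0.7632
RM (Liu & Layland) bound for 3 tasks = 0.779763; compare with U = 12517/16400 (approx. 0.763232)
U <= bound, so schedulable by RM sufficient condition.

0.7632


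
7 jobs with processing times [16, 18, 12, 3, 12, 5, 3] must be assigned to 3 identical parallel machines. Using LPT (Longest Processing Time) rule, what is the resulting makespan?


Sort jobs in decreasing order (LPT): [18, 16, 12, 12, 5, 3, 3]
Assign each job to the least loaded machine:
  Machine 1: jobs [18, 3, 3], load = 24
  Machine 2: jobs [16, 5], load = 21
  Machine 3: jobs [12, 12], load = 24
Makespan = max load = 24

24


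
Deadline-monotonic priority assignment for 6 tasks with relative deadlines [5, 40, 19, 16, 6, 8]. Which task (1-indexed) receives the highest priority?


Sort tasks by relative deadline (ascending):
  Task 1: deadline = 5
  Task 5: deadline = 6
  Task 6: deadline = 8
  Task 4: deadline = 16
  Task 3: deadline = 19
  Task 2: deadline = 40
Priority order (highest first): [1, 5, 6, 4, 3, 2]
Highest priority task = 1

1


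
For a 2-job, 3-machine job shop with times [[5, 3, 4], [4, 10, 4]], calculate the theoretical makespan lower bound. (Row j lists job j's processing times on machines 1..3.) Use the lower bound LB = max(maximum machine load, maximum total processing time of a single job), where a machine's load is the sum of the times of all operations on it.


Machine loads:
  Machine 1: 5 + 4 = 9
  Machine 2: 3 + 10 = 13
  Machine 3: 4 + 4 = 8
Max machine load = 13
Job totals:
  Job 1: 12
  Job 2: 18
Max job total = 18
Lower bound = max(13, 18) = 18

18


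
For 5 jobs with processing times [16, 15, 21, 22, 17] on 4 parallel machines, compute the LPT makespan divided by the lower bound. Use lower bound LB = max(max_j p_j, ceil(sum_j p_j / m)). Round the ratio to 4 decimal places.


LPT order: [22, 21, 17, 16, 15]
Machine loads after assignment: [22, 21, 17, 31]
LPT makespan = 31
Lower bound = max(max_job, ceil(total/4)) = max(22, 23) = 23
Ratio = 31 / 23 = 1.3478

1.3478


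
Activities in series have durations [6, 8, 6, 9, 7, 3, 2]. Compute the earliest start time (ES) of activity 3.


Activity 3 starts after activities 1 through 2 complete.
Predecessor durations: [6, 8]
ES = 6 + 8 = 14

14


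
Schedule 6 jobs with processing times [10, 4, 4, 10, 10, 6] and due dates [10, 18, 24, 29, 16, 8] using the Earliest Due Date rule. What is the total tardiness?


Sort by due date (EDD order): [(6, 8), (10, 10), (10, 16), (4, 18), (4, 24), (10, 29)]
Compute completion times and tardiness:
  Job 1: p=6, d=8, C=6, tardiness=max(0,6-8)=0
  Job 2: p=10, d=10, C=16, tardiness=max(0,16-10)=6
  Job 3: p=10, d=16, C=26, tardiness=max(0,26-16)=10
  Job 4: p=4, d=18, C=30, tardiness=max(0,30-18)=12
  Job 5: p=4, d=24, C=34, tardiness=max(0,34-24)=10
  Job 6: p=10, d=29, C=44, tardiness=max(0,44-29)=15
Total tardiness = 53

53


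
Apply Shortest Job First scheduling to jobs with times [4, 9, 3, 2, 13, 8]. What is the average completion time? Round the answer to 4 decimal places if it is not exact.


SJF order (ascending): [2, 3, 4, 8, 9, 13]
Completion times:
  Job 1: burst=2, C=2
  Job 2: burst=3, C=5
  Job 3: burst=4, C=9
  Job 4: burst=8, C=17
  Job 5: burst=9, C=26
  Job 6: burst=13, C=39
Average completion = 98/6 = 16.3333

16.3333


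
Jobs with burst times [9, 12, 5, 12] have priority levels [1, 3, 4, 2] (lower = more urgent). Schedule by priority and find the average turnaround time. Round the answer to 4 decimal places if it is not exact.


Sort by priority (ascending = highest first):
Order: [(1, 9), (2, 12), (3, 12), (4, 5)]
Completion times:
  Priority 1, burst=9, C=9
  Priority 2, burst=12, C=21
  Priority 3, burst=12, C=33
  Priority 4, burst=5, C=38
Average turnaround = 101/4 = 25.25

25.25


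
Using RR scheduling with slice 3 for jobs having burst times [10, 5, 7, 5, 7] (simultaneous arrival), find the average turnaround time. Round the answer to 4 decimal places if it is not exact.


Time quantum = 3
Execution trace:
  J1 runs 3 units, time = 3
  J2 runs 3 units, time = 6
  J3 runs 3 units, time = 9
  J4 runs 3 units, time = 12
  J5 runs 3 units, time = 15
  J1 runs 3 units, time = 18
  J2 runs 2 units, time = 20
  J3 runs 3 units, time = 23
  J4 runs 2 units, time = 25
  J5 runs 3 units, time = 28
  J1 runs 3 units, time = 31
  J3 runs 1 units, time = 32
  J5 runs 1 units, time = 33
  J1 runs 1 units, time = 34
Finish times: [34, 20, 32, 25, 33]
Average turnaround = 144/5 = 28.8

28.8


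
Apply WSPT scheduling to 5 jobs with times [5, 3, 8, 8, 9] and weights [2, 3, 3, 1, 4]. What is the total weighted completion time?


Compute p/w ratios and sort ascending (WSPT): [(3, 3), (9, 4), (5, 2), (8, 3), (8, 1)]
Compute weighted completion times:
  Job (p=3,w=3): C=3, w*C=3*3=9
  Job (p=9,w=4): C=12, w*C=4*12=48
  Job (p=5,w=2): C=17, w*C=2*17=34
  Job (p=8,w=3): C=25, w*C=3*25=75
  Job (p=8,w=1): C=33, w*C=1*33=33
Total weighted completion time = 199

199


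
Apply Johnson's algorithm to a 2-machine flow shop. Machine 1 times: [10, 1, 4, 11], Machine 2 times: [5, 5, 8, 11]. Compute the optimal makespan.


Apply Johnson's rule:
  Group 1 (a <= b): [(2, 1, 5), (3, 4, 8), (4, 11, 11)]
  Group 2 (a > b): [(1, 10, 5)]
Optimal job order: [2, 3, 4, 1]
Schedule:
  Job 2: M1 done at 1, M2 done at 6
  Job 3: M1 done at 5, M2 done at 14
  Job 4: M1 done at 16, M2 done at 27
  Job 1: M1 done at 26, M2 done at 32
Makespan = 32

32


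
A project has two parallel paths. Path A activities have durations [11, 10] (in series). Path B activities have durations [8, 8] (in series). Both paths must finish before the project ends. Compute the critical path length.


Path A total = 11 + 10 = 21
Path B total = 8 + 8 = 16
Critical path = longest path = max(21, 16) = 21

21


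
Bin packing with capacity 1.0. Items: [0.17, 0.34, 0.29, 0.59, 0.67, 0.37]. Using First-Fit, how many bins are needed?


Place items sequentially using First-Fit:
  Item 0.17 -> new Bin 1
  Item 0.34 -> Bin 1 (now 0.51)
  Item 0.29 -> Bin 1 (now 0.8)
  Item 0.59 -> new Bin 2
  Item 0.67 -> new Bin 3
  Item 0.37 -> Bin 2 (now 0.96)
Total bins used = 3

3


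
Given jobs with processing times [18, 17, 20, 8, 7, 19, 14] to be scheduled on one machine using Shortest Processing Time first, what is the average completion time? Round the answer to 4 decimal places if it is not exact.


Sort jobs by processing time (SPT order): [7, 8, 14, 17, 18, 19, 20]
Compute completion times sequentially:
  Job 1: processing = 7, completes at 7
  Job 2: processing = 8, completes at 15
  Job 3: processing = 14, completes at 29
  Job 4: processing = 17, completes at 46
  Job 5: processing = 18, completes at 64
  Job 6: processing = 19, completes at 83
  Job 7: processing = 20, completes at 103
Sum of completion times = 347
Average completion time = 347/7 = 49.5714

49.5714


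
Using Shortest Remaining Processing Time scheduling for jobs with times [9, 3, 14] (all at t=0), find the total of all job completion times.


Since all jobs arrive at t=0, SRPT equals SPT ordering.
SPT order: [3, 9, 14]
Completion times:
  Job 1: p=3, C=3
  Job 2: p=9, C=12
  Job 3: p=14, C=26
Total completion time = 3 + 12 + 26 = 41

41


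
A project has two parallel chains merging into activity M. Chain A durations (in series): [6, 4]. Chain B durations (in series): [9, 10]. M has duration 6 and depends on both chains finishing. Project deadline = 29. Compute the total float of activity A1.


Forward pass: ES(A1) = sum of predecessors on chain A = 0
EF = ES + duration = 0 + 6 = 6
Backward pass: LF(M) = deadline = 29; LS(M) = 29 - 6 = 23
LF(A1) = LS(M) - sum(successors on chain A) = 23 - 4 = 19
LS = LF - duration = 19 - 6 = 13
Total float = LS - ES = 13 - 0 = 13

13


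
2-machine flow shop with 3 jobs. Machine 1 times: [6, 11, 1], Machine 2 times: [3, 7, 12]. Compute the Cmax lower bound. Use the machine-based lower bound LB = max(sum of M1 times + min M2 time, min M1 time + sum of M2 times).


LB1 = sum(M1 times) + min(M2 times) = 18 + 3 = 21
LB2 = min(M1 times) + sum(M2 times) = 1 + 22 = 23
Lower bound = max(LB1, LB2) = max(21, 23) = 23

23


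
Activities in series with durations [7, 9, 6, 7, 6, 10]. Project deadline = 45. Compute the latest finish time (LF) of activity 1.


LF(activity 1) = deadline - sum of successor durations
Successors: activities 2 through 6 with durations [9, 6, 7, 6, 10]
Sum of successor durations = 38
LF = 45 - 38 = 7

7


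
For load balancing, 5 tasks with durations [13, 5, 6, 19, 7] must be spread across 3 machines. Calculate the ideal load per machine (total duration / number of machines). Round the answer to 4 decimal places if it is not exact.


Total processing time = 13 + 5 + 6 + 19 + 7 = 50
Number of machines = 3
Ideal balanced load = 50 / 3 = 16.6667

16.6667


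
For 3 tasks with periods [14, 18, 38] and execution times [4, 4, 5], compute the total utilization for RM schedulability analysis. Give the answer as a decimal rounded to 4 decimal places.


Compute individual utilizations (exact fractions):
  Task 1: C/T = 4/14 = 2/7 (approx. 0.2857)
  Task 2: C/T = 4/18 = 2/9 (approx. 0.2222)
  Task 3: C/T = 5/38 (approx. 0.1316)
Total utilization U = 2/7 + 2/9 + 5/38 = 1531/2394
Rounded to 4 decimal places: U = 0.6395
RM (Liu & Layland) bound for 3 tasks = 0.779763; compare with U = 1531/2394 (approx. 0.639515)
U <= bound, so schedulable by RM sufficient condition.

0.6395


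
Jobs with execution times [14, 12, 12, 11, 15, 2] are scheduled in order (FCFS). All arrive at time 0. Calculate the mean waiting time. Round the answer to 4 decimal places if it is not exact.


FCFS order (as given): [14, 12, 12, 11, 15, 2]
Waiting times:
  Job 1: wait = 0
  Job 2: wait = 14
  Job 3: wait = 26
  Job 4: wait = 38
  Job 5: wait = 49
  Job 6: wait = 64
Sum of waiting times = 191
Average waiting time = 191/6 = 31.8333

31.8333


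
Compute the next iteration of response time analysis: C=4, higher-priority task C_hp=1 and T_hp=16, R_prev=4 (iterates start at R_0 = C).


R_next = C + ceil(R_prev / T_hp) * C_hp
ceil(4 / 16) = ceil(0.25) = 1
Interference = 1 * 1 = 1
R_next = 4 + 1 = 5

5


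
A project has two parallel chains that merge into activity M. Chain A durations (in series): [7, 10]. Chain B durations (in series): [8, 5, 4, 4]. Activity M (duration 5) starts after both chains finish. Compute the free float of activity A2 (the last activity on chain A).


ES(A2) = sum of predecessors on chain A = 7
EF(A2) = ES + duration = 7 + 10 = 17
Successor of A2 is M. ES(M) = max(sum(A), sum(B)) = max(17, 21) = 21
Free float = ES(successor) - EF(current) = 21 - 17 = 4

4


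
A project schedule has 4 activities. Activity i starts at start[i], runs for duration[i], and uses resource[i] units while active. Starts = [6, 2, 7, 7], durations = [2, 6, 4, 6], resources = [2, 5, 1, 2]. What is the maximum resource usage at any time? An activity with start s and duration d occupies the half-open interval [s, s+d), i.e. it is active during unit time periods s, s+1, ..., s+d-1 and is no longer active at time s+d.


Each activity i is active on [start_i, start_i + duration_i).
Compute total resource usage per time slot:
  t=0: active resources = [], total = 0
  t=1: active resources = [], total = 0
  t=2: active resources = [5], total = 5
  t=3: active resources = [5], total = 5
  t=4: active resources = [5], total = 5
  t=5: active resources = [5], total = 5
  t=6: active resources = [2, 5], total = 7
  t=7: active resources = [2, 5, 1, 2], total = 10
  t=8: active resources = [1, 2], total = 3
  t=9: active resources = [1, 2], total = 3
  t=10: active resources = [1, 2], total = 3
  t=11: active resources = [2], total = 2
  t=12: active resources = [2], total = 2
Peak resource demand = 10

10


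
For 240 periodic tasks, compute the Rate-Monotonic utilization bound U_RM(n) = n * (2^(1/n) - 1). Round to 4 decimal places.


Compute 2^(1/240) = 1.0028922879
Subtract 1: 1.0028922879 - 1 = 0.0028922879
Multiply by n: 240 * 0.0028922879 = 0.6941490960
Round to 4 dp: 0.6941

0.6941


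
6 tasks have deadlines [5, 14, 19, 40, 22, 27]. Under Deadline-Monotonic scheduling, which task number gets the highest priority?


Sort tasks by relative deadline (ascending):
  Task 1: deadline = 5
  Task 2: deadline = 14
  Task 3: deadline = 19
  Task 5: deadline = 22
  Task 6: deadline = 27
  Task 4: deadline = 40
Priority order (highest first): [1, 2, 3, 5, 6, 4]
Highest priority task = 1

1


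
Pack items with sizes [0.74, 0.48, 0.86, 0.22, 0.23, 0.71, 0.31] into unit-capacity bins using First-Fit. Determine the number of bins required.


Place items sequentially using First-Fit:
  Item 0.74 -> new Bin 1
  Item 0.48 -> new Bin 2
  Item 0.86 -> new Bin 3
  Item 0.22 -> Bin 1 (now 0.96)
  Item 0.23 -> Bin 2 (now 0.71)
  Item 0.71 -> new Bin 4
  Item 0.31 -> new Bin 5
Total bins used = 5

5


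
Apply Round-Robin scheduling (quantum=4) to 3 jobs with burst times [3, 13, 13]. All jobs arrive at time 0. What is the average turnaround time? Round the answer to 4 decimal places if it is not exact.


Time quantum = 4
Execution trace:
  J1 runs 3 units, time = 3
  J2 runs 4 units, time = 7
  J3 runs 4 units, time = 11
  J2 runs 4 units, time = 15
  J3 runs 4 units, time = 19
  J2 runs 4 units, time = 23
  J3 runs 4 units, time = 27
  J2 runs 1 units, time = 28
  J3 runs 1 units, time = 29
Finish times: [3, 28, 29]
Average turnaround = 60/3 = 20.0

20.0


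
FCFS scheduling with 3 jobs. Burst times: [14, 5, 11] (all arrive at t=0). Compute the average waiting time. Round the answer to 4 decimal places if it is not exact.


FCFS order (as given): [14, 5, 11]
Waiting times:
  Job 1: wait = 0
  Job 2: wait = 14
  Job 3: wait = 19
Sum of waiting times = 33
Average waiting time = 33/3 = 11.0

11.0


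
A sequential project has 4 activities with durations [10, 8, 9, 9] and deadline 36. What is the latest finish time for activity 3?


LF(activity 3) = deadline - sum of successor durations
Successors: activities 4 through 4 with durations [9]
Sum of successor durations = 9
LF = 36 - 9 = 27

27


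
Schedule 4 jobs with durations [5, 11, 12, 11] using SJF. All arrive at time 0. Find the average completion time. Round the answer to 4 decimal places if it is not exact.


SJF order (ascending): [5, 11, 11, 12]
Completion times:
  Job 1: burst=5, C=5
  Job 2: burst=11, C=16
  Job 3: burst=11, C=27
  Job 4: burst=12, C=39
Average completion = 87/4 = 21.75

21.75


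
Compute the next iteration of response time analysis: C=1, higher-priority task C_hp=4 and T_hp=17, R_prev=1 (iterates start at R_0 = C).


R_next = C + ceil(R_prev / T_hp) * C_hp
ceil(1 / 17) = ceil(0.0588) = 1
Interference = 1 * 4 = 4
R_next = 1 + 4 = 5

5


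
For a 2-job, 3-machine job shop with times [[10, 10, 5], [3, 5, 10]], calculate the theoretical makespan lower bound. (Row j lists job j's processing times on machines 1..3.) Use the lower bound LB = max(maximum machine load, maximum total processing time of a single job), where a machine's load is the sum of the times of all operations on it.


Machine loads:
  Machine 1: 10 + 3 = 13
  Machine 2: 10 + 5 = 15
  Machine 3: 5 + 10 = 15
Max machine load = 15
Job totals:
  Job 1: 25
  Job 2: 18
Max job total = 25
Lower bound = max(15, 25) = 25

25


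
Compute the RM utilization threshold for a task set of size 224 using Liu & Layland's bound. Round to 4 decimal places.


Compute 2^(1/224) = 1.0030991997
Subtract 1: 1.0030991997 - 1 = 0.0030991997
Multiply by n: 224 * 0.0030991997 = 0.6942207328
Round to 4 dp: 0.6942

0.6942


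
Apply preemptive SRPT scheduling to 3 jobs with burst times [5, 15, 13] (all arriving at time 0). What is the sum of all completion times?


Since all jobs arrive at t=0, SRPT equals SPT ordering.
SPT order: [5, 13, 15]
Completion times:
  Job 1: p=5, C=5
  Job 2: p=13, C=18
  Job 3: p=15, C=33
Total completion time = 5 + 18 + 33 = 56

56


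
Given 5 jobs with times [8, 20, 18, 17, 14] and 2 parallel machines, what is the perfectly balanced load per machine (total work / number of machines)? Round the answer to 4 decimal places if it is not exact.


Total processing time = 8 + 20 + 18 + 17 + 14 = 77
Number of machines = 2
Ideal balanced load = 77 / 2 = 38.5

38.5


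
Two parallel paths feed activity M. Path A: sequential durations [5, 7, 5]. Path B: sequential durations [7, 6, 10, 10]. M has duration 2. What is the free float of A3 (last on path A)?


ES(A3) = sum of predecessors on chain A = 12
EF(A3) = ES + duration = 12 + 5 = 17
Successor of A3 is M. ES(M) = max(sum(A), sum(B)) = max(17, 33) = 33
Free float = ES(successor) - EF(current) = 33 - 17 = 16

16


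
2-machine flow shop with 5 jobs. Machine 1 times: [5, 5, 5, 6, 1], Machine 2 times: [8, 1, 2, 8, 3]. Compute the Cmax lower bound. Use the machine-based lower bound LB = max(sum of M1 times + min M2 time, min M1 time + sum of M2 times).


LB1 = sum(M1 times) + min(M2 times) = 22 + 1 = 23
LB2 = min(M1 times) + sum(M2 times) = 1 + 22 = 23
Lower bound = max(LB1, LB2) = max(23, 23) = 23

23


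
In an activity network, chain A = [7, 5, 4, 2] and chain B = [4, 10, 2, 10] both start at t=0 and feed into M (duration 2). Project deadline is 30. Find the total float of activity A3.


Forward pass: ES(A3) = sum of predecessors on chain A = 12
EF = ES + duration = 12 + 4 = 16
Backward pass: LF(M) = deadline = 30; LS(M) = 30 - 2 = 28
LF(A3) = LS(M) - sum(successors on chain A) = 28 - 2 = 26
LS = LF - duration = 26 - 4 = 22
Total float = LS - ES = 22 - 12 = 10

10


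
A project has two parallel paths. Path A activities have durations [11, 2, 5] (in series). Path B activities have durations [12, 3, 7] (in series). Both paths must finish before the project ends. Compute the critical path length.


Path A total = 11 + 2 + 5 = 18
Path B total = 12 + 3 + 7 = 22
Critical path = longest path = max(18, 22) = 22

22


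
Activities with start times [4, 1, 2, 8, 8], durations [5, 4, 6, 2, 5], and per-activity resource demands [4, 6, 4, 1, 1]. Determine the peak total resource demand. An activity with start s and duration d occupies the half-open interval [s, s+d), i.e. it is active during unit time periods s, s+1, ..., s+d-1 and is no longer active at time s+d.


Each activity i is active on [start_i, start_i + duration_i).
Compute total resource usage per time slot:
  t=0: active resources = [], total = 0
  t=1: active resources = [6], total = 6
  t=2: active resources = [6, 4], total = 10
  t=3: active resources = [6, 4], total = 10
  t=4: active resources = [4, 6, 4], total = 14
  t=5: active resources = [4, 4], total = 8
  t=6: active resources = [4, 4], total = 8
  t=7: active resources = [4, 4], total = 8
  t=8: active resources = [4, 1, 1], total = 6
  t=9: active resources = [1, 1], total = 2
  t=10: active resources = [1], total = 1
  t=11: active resources = [1], total = 1
  t=12: active resources = [1], total = 1
Peak resource demand = 14

14


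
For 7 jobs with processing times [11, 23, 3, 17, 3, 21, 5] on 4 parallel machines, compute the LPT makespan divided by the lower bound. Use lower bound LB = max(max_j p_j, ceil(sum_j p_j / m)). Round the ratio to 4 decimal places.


LPT order: [23, 21, 17, 11, 5, 3, 3]
Machine loads after assignment: [23, 21, 20, 19]
LPT makespan = 23
Lower bound = max(max_job, ceil(total/4)) = max(23, 21) = 23
Ratio = 23 / 23 = 1.0

1.0


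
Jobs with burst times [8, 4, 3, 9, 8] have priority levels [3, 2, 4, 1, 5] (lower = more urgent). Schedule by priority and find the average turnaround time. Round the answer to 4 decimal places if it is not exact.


Sort by priority (ascending = highest first):
Order: [(1, 9), (2, 4), (3, 8), (4, 3), (5, 8)]
Completion times:
  Priority 1, burst=9, C=9
  Priority 2, burst=4, C=13
  Priority 3, burst=8, C=21
  Priority 4, burst=3, C=24
  Priority 5, burst=8, C=32
Average turnaround = 99/5 = 19.8

19.8


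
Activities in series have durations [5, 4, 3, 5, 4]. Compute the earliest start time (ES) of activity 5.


Activity 5 starts after activities 1 through 4 complete.
Predecessor durations: [5, 4, 3, 5]
ES = 5 + 4 + 3 + 5 = 17

17


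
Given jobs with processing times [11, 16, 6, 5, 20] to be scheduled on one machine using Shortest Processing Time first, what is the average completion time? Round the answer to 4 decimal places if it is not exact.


Sort jobs by processing time (SPT order): [5, 6, 11, 16, 20]
Compute completion times sequentially:
  Job 1: processing = 5, completes at 5
  Job 2: processing = 6, completes at 11
  Job 3: processing = 11, completes at 22
  Job 4: processing = 16, completes at 38
  Job 5: processing = 20, completes at 58
Sum of completion times = 134
Average completion time = 134/5 = 26.8

26.8


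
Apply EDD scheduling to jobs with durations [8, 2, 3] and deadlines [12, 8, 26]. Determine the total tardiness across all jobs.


Sort by due date (EDD order): [(2, 8), (8, 12), (3, 26)]
Compute completion times and tardiness:
  Job 1: p=2, d=8, C=2, tardiness=max(0,2-8)=0
  Job 2: p=8, d=12, C=10, tardiness=max(0,10-12)=0
  Job 3: p=3, d=26, C=13, tardiness=max(0,13-26)=0
Total tardiness = 0

0


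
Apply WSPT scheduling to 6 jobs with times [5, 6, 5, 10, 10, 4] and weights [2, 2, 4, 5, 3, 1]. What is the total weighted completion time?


Compute p/w ratios and sort ascending (WSPT): [(5, 4), (10, 5), (5, 2), (6, 2), (10, 3), (4, 1)]
Compute weighted completion times:
  Job (p=5,w=4): C=5, w*C=4*5=20
  Job (p=10,w=5): C=15, w*C=5*15=75
  Job (p=5,w=2): C=20, w*C=2*20=40
  Job (p=6,w=2): C=26, w*C=2*26=52
  Job (p=10,w=3): C=36, w*C=3*36=108
  Job (p=4,w=1): C=40, w*C=1*40=40
Total weighted completion time = 335

335


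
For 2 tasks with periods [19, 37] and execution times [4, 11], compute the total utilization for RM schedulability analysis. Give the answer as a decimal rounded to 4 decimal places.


Compute individual utilizations (exact fractions):
  Task 1: C/T = 4/19 (approx. 0.2105)
  Task 2: C/T = 11/37 (approx. 0.2973)
Total utilization U = 4/19 + 11/37 = 357/703
Rounded to 4 decimal places: U = 0.5078
RM (Liu & Layland) bound for 2 tasks = 0.828427; compare with U = 357/703 (approx. 0.507824)
U <= bound, so schedulable by RM sufficient condition.

0.5078


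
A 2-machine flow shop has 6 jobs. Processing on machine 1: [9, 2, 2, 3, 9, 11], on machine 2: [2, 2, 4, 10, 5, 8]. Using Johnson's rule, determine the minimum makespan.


Apply Johnson's rule:
  Group 1 (a <= b): [(2, 2, 2), (3, 2, 4), (4, 3, 10)]
  Group 2 (a > b): [(6, 11, 8), (5, 9, 5), (1, 9, 2)]
Optimal job order: [2, 3, 4, 6, 5, 1]
Schedule:
  Job 2: M1 done at 2, M2 done at 4
  Job 3: M1 done at 4, M2 done at 8
  Job 4: M1 done at 7, M2 done at 18
  Job 6: M1 done at 18, M2 done at 26
  Job 5: M1 done at 27, M2 done at 32
  Job 1: M1 done at 36, M2 done at 38
Makespan = 38

38


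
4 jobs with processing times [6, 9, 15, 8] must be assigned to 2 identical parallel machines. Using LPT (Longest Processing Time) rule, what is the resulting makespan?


Sort jobs in decreasing order (LPT): [15, 9, 8, 6]
Assign each job to the least loaded machine:
  Machine 1: jobs [15, 6], load = 21
  Machine 2: jobs [9, 8], load = 17
Makespan = max load = 21

21


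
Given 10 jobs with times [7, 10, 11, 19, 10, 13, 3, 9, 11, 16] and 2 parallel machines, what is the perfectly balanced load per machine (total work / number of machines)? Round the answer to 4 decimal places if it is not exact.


Total processing time = 7 + 10 + 11 + 19 + 10 + 13 + 3 + 9 + 11 + 16 = 109
Number of machines = 2
Ideal balanced load = 109 / 2 = 54.5

54.5


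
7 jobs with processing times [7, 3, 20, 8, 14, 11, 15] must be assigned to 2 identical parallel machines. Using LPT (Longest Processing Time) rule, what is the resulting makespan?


Sort jobs in decreasing order (LPT): [20, 15, 14, 11, 8, 7, 3]
Assign each job to the least loaded machine:
  Machine 1: jobs [20, 11, 7], load = 38
  Machine 2: jobs [15, 14, 8, 3], load = 40
Makespan = max load = 40

40


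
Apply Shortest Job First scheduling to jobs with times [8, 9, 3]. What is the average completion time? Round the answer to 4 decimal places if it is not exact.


SJF order (ascending): [3, 8, 9]
Completion times:
  Job 1: burst=3, C=3
  Job 2: burst=8, C=11
  Job 3: burst=9, C=20
Average completion = 34/3 = 11.3333

11.3333


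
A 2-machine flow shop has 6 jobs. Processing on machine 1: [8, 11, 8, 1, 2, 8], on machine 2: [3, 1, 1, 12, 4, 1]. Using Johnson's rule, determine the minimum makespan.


Apply Johnson's rule:
  Group 1 (a <= b): [(4, 1, 12), (5, 2, 4)]
  Group 2 (a > b): [(1, 8, 3), (2, 11, 1), (3, 8, 1), (6, 8, 1)]
Optimal job order: [4, 5, 1, 2, 3, 6]
Schedule:
  Job 4: M1 done at 1, M2 done at 13
  Job 5: M1 done at 3, M2 done at 17
  Job 1: M1 done at 11, M2 done at 20
  Job 2: M1 done at 22, M2 done at 23
  Job 3: M1 done at 30, M2 done at 31
  Job 6: M1 done at 38, M2 done at 39
Makespan = 39

39


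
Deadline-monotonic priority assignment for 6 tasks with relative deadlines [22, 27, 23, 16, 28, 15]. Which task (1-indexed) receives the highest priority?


Sort tasks by relative deadline (ascending):
  Task 6: deadline = 15
  Task 4: deadline = 16
  Task 1: deadline = 22
  Task 3: deadline = 23
  Task 2: deadline = 27
  Task 5: deadline = 28
Priority order (highest first): [6, 4, 1, 3, 2, 5]
Highest priority task = 6

6


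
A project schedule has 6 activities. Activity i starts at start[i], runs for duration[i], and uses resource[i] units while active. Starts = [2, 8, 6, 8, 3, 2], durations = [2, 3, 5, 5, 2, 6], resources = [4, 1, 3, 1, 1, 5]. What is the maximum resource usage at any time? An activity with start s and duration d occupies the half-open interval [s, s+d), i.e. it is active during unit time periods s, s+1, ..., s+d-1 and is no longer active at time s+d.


Each activity i is active on [start_i, start_i + duration_i).
Compute total resource usage per time slot:
  t=0: active resources = [], total = 0
  t=1: active resources = [], total = 0
  t=2: active resources = [4, 5], total = 9
  t=3: active resources = [4, 1, 5], total = 10
  t=4: active resources = [1, 5], total = 6
  t=5: active resources = [5], total = 5
  t=6: active resources = [3, 5], total = 8
  t=7: active resources = [3, 5], total = 8
  t=8: active resources = [1, 3, 1], total = 5
  t=9: active resources = [1, 3, 1], total = 5
  t=10: active resources = [1, 3, 1], total = 5
  t=11: active resources = [1], total = 1
  t=12: active resources = [1], total = 1
Peak resource demand = 10

10


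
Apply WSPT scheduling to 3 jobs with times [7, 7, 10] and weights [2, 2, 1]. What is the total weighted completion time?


Compute p/w ratios and sort ascending (WSPT): [(7, 2), (7, 2), (10, 1)]
Compute weighted completion times:
  Job (p=7,w=2): C=7, w*C=2*7=14
  Job (p=7,w=2): C=14, w*C=2*14=28
  Job (p=10,w=1): C=24, w*C=1*24=24
Total weighted completion time = 66

66


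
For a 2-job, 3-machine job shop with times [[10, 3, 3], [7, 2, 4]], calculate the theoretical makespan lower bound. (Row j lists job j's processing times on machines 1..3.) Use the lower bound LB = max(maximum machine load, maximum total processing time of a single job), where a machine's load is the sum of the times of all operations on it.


Machine loads:
  Machine 1: 10 + 7 = 17
  Machine 2: 3 + 2 = 5
  Machine 3: 3 + 4 = 7
Max machine load = 17
Job totals:
  Job 1: 16
  Job 2: 13
Max job total = 16
Lower bound = max(17, 16) = 17

17


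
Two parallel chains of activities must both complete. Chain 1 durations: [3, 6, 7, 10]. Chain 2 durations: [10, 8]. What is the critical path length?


Path A total = 3 + 6 + 7 + 10 = 26
Path B total = 10 + 8 = 18
Critical path = longest path = max(26, 18) = 26

26


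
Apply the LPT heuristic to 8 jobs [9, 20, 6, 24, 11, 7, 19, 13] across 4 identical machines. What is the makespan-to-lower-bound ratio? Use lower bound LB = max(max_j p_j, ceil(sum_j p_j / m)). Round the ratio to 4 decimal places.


LPT order: [24, 20, 19, 13, 11, 9, 7, 6]
Machine loads after assignment: [30, 27, 28, 24]
LPT makespan = 30
Lower bound = max(max_job, ceil(total/4)) = max(24, 28) = 28
Ratio = 30 / 28 = 1.0714

1.0714


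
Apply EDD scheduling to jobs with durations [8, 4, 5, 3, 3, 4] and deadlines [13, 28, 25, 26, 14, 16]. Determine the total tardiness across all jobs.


Sort by due date (EDD order): [(8, 13), (3, 14), (4, 16), (5, 25), (3, 26), (4, 28)]
Compute completion times and tardiness:
  Job 1: p=8, d=13, C=8, tardiness=max(0,8-13)=0
  Job 2: p=3, d=14, C=11, tardiness=max(0,11-14)=0
  Job 3: p=4, d=16, C=15, tardiness=max(0,15-16)=0
  Job 4: p=5, d=25, C=20, tardiness=max(0,20-25)=0
  Job 5: p=3, d=26, C=23, tardiness=max(0,23-26)=0
  Job 6: p=4, d=28, C=27, tardiness=max(0,27-28)=0
Total tardiness = 0

0


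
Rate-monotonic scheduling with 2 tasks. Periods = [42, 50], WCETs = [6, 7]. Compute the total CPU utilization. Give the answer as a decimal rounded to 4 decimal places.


Compute individual utilizations (exact fractions):
  Task 1: C/T = 6/42 = 1/7 (approx. 0.1429)
  Task 2: C/T = 7/50 (approx. 0.14)
Total utilization U = 1/7 + 7/50 = 99/350
Rounded to 4 decimal places: U = 0.2829
RM (Liu & Layland) bound for 2 tasks = 0.828427; compare with U = 99/350 (approx. 0.282857)
U <= bound, so schedulable by RM sufficient condition.

0.2829
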